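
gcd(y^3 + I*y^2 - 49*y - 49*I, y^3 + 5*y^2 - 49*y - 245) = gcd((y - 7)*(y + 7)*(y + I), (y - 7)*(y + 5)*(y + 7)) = y^2 - 49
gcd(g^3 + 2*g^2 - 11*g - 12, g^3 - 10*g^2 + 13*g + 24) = g^2 - 2*g - 3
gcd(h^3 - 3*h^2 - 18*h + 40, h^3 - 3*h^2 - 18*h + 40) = h^3 - 3*h^2 - 18*h + 40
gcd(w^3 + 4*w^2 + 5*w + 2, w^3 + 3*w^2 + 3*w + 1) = w^2 + 2*w + 1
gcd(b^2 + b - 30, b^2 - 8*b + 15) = b - 5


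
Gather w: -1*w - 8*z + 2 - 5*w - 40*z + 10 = -6*w - 48*z + 12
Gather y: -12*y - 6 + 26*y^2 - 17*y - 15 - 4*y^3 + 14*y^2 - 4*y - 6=-4*y^3 + 40*y^2 - 33*y - 27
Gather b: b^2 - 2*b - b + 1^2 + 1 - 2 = b^2 - 3*b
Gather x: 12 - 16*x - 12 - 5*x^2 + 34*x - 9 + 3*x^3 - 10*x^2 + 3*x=3*x^3 - 15*x^2 + 21*x - 9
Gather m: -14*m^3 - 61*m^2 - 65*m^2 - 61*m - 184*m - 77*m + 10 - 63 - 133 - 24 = -14*m^3 - 126*m^2 - 322*m - 210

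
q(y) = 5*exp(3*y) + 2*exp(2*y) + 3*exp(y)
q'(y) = 15*exp(3*y) + 4*exp(2*y) + 3*exp(y)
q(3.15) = 64699.98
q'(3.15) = 192870.77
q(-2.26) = 0.34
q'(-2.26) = 0.37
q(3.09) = 54105.67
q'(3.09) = 161219.18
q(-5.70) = 0.01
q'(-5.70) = 0.01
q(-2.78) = 0.20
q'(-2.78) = 0.21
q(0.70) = 54.98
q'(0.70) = 144.75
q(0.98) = 116.77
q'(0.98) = 320.13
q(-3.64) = 0.08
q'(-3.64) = 0.08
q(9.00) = 2660372547256.52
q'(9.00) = 7980986273212.78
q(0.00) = 10.00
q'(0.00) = 22.00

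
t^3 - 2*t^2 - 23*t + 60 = (t - 4)*(t - 3)*(t + 5)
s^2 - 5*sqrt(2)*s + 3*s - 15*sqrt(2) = (s + 3)*(s - 5*sqrt(2))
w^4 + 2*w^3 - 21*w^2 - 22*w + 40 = (w - 4)*(w - 1)*(w + 2)*(w + 5)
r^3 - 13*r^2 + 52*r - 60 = (r - 6)*(r - 5)*(r - 2)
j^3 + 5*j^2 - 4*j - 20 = (j - 2)*(j + 2)*(j + 5)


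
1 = 1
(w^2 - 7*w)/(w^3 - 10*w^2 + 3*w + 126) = w/(w^2 - 3*w - 18)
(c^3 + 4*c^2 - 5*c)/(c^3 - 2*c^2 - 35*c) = (c - 1)/(c - 7)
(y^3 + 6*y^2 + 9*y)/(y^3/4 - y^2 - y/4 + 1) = 4*y*(y^2 + 6*y + 9)/(y^3 - 4*y^2 - y + 4)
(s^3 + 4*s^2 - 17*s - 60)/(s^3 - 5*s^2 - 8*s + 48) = (s + 5)/(s - 4)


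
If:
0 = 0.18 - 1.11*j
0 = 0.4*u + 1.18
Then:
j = 0.16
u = -2.95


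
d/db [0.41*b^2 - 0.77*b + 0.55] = 0.82*b - 0.77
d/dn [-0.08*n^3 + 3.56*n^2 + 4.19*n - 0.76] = -0.24*n^2 + 7.12*n + 4.19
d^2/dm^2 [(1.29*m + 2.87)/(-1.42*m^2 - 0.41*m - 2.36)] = (-(1.29*m + 2.87)*(2.84*m + 0.41)*(5.68*m + 0.82) + (10.9908*m + 9.2086)*(1.42*m^2 + 0.41*m + 2.36))/(1.42*m^2 + 0.41*m + 2.36)^3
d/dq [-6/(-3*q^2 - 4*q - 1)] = 12*(-3*q - 2)/(3*q^2 + 4*q + 1)^2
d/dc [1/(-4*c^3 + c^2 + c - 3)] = (12*c^2 - 2*c - 1)/(4*c^3 - c^2 - c + 3)^2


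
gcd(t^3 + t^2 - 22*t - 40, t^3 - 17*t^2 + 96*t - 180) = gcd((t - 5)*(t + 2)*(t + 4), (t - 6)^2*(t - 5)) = t - 5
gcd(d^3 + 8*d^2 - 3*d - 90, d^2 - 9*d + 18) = d - 3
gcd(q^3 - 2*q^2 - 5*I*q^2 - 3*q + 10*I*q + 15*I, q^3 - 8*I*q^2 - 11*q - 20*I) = q - 5*I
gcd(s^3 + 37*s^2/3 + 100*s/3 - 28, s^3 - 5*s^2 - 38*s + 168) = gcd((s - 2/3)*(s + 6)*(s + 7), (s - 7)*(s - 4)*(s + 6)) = s + 6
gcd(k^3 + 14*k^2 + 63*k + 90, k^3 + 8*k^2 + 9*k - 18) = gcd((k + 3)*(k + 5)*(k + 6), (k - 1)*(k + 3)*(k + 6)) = k^2 + 9*k + 18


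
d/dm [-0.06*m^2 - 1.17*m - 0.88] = -0.12*m - 1.17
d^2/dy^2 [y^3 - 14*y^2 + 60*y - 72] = 6*y - 28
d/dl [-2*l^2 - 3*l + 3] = -4*l - 3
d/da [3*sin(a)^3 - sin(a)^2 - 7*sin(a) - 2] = (9*sin(a)^2 - 2*sin(a) - 7)*cos(a)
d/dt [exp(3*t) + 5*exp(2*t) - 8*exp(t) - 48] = (3*exp(2*t) + 10*exp(t) - 8)*exp(t)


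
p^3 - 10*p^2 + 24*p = p*(p - 6)*(p - 4)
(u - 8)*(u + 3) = u^2 - 5*u - 24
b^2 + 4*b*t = b*(b + 4*t)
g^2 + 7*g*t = g*(g + 7*t)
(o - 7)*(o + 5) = o^2 - 2*o - 35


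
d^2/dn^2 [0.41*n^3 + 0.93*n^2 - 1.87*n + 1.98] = 2.46*n + 1.86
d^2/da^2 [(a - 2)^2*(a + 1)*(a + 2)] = 12*a^2 - 6*a - 12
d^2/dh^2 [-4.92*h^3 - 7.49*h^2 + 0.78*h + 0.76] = -29.52*h - 14.98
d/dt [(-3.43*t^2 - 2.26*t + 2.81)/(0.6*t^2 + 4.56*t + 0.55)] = (-14.2848*t^2 - 7.145*t - 14.0566)/(0.36*t^4 + 5.472*t^3 + 21.4536*t^2 + 5.016*t + 0.3025)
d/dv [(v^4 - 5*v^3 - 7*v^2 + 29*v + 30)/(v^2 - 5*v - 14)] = 2*(v^3 - 14*v^2 + 49*v - 32)/(v^2 - 14*v + 49)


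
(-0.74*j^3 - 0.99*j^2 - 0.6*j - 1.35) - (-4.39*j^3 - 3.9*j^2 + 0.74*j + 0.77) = 3.65*j^3 + 2.91*j^2 - 1.34*j - 2.12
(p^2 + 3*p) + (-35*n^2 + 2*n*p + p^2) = -35*n^2 + 2*n*p + 2*p^2 + 3*p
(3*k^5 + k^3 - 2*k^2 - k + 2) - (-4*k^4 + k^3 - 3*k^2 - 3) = 3*k^5 + 4*k^4 + k^2 - k + 5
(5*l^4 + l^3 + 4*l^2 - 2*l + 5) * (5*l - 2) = 25*l^5 - 5*l^4 + 18*l^3 - 18*l^2 + 29*l - 10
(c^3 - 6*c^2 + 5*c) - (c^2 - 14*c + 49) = c^3 - 7*c^2 + 19*c - 49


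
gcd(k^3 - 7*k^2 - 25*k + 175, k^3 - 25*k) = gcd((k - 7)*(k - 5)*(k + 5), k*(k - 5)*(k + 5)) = k^2 - 25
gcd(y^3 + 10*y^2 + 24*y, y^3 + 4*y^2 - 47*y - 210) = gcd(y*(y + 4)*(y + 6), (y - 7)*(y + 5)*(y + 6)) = y + 6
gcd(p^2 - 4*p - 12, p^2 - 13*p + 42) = p - 6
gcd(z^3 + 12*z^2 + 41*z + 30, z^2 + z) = z + 1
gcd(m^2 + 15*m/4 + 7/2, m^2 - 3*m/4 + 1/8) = 1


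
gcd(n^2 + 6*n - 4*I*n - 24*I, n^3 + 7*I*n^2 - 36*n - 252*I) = n + 6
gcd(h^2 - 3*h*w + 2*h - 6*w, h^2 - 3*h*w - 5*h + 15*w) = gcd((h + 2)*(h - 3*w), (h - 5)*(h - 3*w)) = -h + 3*w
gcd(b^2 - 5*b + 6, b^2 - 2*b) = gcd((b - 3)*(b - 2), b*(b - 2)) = b - 2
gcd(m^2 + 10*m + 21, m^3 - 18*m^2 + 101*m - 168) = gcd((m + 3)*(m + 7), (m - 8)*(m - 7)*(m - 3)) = 1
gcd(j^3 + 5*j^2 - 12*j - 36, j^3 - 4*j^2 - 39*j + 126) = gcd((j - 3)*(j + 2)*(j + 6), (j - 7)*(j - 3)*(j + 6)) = j^2 + 3*j - 18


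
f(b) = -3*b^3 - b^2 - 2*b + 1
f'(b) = -9*b^2 - 2*b - 2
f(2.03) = -32.28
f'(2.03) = -43.15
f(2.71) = -71.47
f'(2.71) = -73.52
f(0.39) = -0.11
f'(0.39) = -4.15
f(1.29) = -9.68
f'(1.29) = -19.56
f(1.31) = -10.08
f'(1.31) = -20.06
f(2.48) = -55.87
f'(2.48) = -62.31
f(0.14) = 0.69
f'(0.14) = -2.46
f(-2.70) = 58.16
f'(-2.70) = -62.21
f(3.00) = -95.00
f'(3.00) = -89.00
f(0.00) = 1.00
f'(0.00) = -2.00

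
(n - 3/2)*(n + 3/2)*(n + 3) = n^3 + 3*n^2 - 9*n/4 - 27/4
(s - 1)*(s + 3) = s^2 + 2*s - 3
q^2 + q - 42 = (q - 6)*(q + 7)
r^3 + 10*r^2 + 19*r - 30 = (r - 1)*(r + 5)*(r + 6)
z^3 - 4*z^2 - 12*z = z*(z - 6)*(z + 2)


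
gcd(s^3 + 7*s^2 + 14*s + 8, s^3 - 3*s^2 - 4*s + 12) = s + 2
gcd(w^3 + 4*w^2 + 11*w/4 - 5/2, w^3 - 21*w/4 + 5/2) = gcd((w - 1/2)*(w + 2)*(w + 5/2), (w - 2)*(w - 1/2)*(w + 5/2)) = w^2 + 2*w - 5/4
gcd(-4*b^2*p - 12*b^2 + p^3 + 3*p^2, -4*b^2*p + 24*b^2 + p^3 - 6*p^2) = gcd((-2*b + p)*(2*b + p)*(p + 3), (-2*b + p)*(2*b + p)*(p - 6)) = -4*b^2 + p^2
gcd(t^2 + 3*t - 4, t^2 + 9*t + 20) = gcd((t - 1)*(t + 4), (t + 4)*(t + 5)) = t + 4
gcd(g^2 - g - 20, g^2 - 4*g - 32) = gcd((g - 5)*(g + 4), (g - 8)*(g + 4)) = g + 4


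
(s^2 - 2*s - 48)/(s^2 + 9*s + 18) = (s - 8)/(s + 3)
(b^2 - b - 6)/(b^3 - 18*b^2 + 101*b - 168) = (b + 2)/(b^2 - 15*b + 56)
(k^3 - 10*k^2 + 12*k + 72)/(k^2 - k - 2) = (-k^3 + 10*k^2 - 12*k - 72)/(-k^2 + k + 2)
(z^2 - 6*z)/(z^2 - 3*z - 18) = z/(z + 3)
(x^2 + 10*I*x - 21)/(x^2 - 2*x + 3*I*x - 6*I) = (x + 7*I)/(x - 2)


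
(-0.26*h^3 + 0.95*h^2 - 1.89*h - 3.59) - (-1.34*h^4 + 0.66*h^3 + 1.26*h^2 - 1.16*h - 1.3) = 1.34*h^4 - 0.92*h^3 - 0.31*h^2 - 0.73*h - 2.29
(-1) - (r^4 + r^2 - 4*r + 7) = -r^4 - r^2 + 4*r - 8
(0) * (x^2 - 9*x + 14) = 0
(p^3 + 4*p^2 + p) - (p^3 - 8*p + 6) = 4*p^2 + 9*p - 6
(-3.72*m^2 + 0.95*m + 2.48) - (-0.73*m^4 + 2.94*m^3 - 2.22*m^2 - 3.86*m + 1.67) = 0.73*m^4 - 2.94*m^3 - 1.5*m^2 + 4.81*m + 0.81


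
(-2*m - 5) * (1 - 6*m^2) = 12*m^3 + 30*m^2 - 2*m - 5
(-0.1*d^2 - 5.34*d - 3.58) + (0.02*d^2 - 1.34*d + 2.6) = -0.08*d^2 - 6.68*d - 0.98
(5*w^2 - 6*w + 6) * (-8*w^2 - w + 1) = -40*w^4 + 43*w^3 - 37*w^2 - 12*w + 6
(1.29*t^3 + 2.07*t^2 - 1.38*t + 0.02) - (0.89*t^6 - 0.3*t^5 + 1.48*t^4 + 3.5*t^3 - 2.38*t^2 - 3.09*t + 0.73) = -0.89*t^6 + 0.3*t^5 - 1.48*t^4 - 2.21*t^3 + 4.45*t^2 + 1.71*t - 0.71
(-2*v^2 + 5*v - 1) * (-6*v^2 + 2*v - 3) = 12*v^4 - 34*v^3 + 22*v^2 - 17*v + 3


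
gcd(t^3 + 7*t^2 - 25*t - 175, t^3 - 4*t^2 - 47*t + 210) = t^2 + 2*t - 35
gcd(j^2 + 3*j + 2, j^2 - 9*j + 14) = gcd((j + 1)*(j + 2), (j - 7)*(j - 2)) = 1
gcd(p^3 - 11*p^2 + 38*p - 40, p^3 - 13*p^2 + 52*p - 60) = p^2 - 7*p + 10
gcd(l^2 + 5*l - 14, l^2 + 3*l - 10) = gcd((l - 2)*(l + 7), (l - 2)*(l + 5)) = l - 2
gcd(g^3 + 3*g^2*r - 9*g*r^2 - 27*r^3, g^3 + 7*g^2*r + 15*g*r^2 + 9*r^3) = g^2 + 6*g*r + 9*r^2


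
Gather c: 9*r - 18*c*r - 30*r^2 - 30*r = -18*c*r - 30*r^2 - 21*r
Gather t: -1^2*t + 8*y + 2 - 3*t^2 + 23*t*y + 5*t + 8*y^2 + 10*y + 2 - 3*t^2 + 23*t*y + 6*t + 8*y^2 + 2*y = -6*t^2 + t*(46*y + 10) + 16*y^2 + 20*y + 4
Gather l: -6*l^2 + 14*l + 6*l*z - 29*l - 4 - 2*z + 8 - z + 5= -6*l^2 + l*(6*z - 15) - 3*z + 9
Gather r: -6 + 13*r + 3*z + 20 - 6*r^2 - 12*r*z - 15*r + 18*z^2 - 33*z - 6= -6*r^2 + r*(-12*z - 2) + 18*z^2 - 30*z + 8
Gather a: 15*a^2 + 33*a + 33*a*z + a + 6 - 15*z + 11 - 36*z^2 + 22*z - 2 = 15*a^2 + a*(33*z + 34) - 36*z^2 + 7*z + 15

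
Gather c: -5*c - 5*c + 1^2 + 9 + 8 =18 - 10*c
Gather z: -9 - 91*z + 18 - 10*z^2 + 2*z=-10*z^2 - 89*z + 9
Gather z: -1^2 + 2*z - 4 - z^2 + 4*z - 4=-z^2 + 6*z - 9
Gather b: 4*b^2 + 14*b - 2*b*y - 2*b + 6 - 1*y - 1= 4*b^2 + b*(12 - 2*y) - y + 5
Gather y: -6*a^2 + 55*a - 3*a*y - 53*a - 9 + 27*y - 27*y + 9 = -6*a^2 - 3*a*y + 2*a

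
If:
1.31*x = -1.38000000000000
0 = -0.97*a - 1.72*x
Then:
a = 1.87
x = -1.05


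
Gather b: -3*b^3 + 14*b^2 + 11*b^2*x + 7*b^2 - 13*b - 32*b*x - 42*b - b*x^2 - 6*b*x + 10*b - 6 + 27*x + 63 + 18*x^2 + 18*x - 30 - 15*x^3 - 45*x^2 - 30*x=-3*b^3 + b^2*(11*x + 21) + b*(-x^2 - 38*x - 45) - 15*x^3 - 27*x^2 + 15*x + 27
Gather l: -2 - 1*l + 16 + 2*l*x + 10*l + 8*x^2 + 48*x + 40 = l*(2*x + 9) + 8*x^2 + 48*x + 54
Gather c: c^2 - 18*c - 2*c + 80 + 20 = c^2 - 20*c + 100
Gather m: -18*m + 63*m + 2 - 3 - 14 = 45*m - 15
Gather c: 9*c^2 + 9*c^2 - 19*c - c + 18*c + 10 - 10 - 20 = 18*c^2 - 2*c - 20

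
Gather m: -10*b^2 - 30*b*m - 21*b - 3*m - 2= -10*b^2 - 21*b + m*(-30*b - 3) - 2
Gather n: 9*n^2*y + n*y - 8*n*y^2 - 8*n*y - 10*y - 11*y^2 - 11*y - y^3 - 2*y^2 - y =9*n^2*y + n*(-8*y^2 - 7*y) - y^3 - 13*y^2 - 22*y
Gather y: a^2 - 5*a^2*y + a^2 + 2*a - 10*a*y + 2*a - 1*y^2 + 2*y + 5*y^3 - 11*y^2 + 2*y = 2*a^2 + 4*a + 5*y^3 - 12*y^2 + y*(-5*a^2 - 10*a + 4)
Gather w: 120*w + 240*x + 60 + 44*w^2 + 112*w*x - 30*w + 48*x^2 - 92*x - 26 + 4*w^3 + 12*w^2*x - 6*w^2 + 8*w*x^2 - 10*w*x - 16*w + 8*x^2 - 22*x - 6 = 4*w^3 + w^2*(12*x + 38) + w*(8*x^2 + 102*x + 74) + 56*x^2 + 126*x + 28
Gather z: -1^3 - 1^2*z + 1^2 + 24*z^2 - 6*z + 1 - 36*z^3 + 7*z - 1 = -36*z^3 + 24*z^2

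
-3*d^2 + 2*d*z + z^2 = (-d + z)*(3*d + z)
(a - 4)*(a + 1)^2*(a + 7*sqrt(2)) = a^4 - 2*a^3 + 7*sqrt(2)*a^3 - 14*sqrt(2)*a^2 - 7*a^2 - 49*sqrt(2)*a - 4*a - 28*sqrt(2)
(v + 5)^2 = v^2 + 10*v + 25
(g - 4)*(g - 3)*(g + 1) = g^3 - 6*g^2 + 5*g + 12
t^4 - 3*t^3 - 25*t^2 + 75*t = t*(t - 5)*(t - 3)*(t + 5)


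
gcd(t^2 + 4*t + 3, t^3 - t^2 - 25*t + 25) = 1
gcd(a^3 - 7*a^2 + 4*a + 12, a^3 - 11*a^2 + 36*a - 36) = a^2 - 8*a + 12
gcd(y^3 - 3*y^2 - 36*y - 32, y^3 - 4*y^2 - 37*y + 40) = y - 8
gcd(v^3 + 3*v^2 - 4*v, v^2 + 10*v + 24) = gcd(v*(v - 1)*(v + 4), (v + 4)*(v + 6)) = v + 4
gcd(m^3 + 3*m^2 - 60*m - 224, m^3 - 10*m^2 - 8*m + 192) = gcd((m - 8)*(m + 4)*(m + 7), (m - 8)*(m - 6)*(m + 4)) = m^2 - 4*m - 32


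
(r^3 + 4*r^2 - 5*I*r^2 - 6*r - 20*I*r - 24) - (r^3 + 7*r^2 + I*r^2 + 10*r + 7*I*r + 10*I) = -3*r^2 - 6*I*r^2 - 16*r - 27*I*r - 24 - 10*I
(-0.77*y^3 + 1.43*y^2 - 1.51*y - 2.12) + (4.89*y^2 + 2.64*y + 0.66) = -0.77*y^3 + 6.32*y^2 + 1.13*y - 1.46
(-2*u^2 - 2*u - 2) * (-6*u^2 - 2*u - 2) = 12*u^4 + 16*u^3 + 20*u^2 + 8*u + 4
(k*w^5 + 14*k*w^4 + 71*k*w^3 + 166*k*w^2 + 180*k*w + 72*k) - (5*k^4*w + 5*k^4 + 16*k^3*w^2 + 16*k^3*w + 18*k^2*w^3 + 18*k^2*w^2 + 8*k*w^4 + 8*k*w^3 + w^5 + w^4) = -5*k^4*w - 5*k^4 - 16*k^3*w^2 - 16*k^3*w - 18*k^2*w^3 - 18*k^2*w^2 + k*w^5 + 6*k*w^4 + 63*k*w^3 + 166*k*w^2 + 180*k*w + 72*k - w^5 - w^4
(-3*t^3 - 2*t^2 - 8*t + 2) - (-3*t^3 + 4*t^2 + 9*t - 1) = -6*t^2 - 17*t + 3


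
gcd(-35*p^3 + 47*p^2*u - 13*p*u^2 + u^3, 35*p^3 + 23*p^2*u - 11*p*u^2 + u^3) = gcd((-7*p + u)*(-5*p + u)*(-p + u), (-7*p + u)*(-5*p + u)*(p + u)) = 35*p^2 - 12*p*u + u^2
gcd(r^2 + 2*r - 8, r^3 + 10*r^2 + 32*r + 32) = r + 4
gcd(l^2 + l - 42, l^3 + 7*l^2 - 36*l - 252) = l^2 + l - 42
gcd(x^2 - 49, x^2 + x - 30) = 1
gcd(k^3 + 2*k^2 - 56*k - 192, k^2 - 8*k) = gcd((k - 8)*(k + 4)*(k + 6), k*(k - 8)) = k - 8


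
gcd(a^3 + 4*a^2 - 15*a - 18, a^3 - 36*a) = a + 6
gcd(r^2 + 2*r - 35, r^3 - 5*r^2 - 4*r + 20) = r - 5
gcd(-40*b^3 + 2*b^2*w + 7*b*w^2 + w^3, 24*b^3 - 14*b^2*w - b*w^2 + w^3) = -8*b^2 + 2*b*w + w^2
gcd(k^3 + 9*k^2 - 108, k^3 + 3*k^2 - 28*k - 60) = k + 6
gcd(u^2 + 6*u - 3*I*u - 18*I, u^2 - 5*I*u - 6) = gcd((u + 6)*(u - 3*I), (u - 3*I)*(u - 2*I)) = u - 3*I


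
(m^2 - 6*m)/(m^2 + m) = (m - 6)/(m + 1)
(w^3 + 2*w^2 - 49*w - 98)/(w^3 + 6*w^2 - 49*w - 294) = (w + 2)/(w + 6)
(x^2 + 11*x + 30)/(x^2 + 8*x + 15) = (x + 6)/(x + 3)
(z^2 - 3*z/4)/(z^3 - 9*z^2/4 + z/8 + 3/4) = 2*z/(2*z^2 - 3*z - 2)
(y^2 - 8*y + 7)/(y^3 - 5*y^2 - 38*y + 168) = (y - 1)/(y^2 + 2*y - 24)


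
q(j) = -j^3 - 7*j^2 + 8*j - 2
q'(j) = -3*j^2 - 14*j + 8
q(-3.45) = -71.85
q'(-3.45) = 20.59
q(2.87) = -60.34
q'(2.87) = -56.89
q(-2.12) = -40.89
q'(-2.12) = 24.20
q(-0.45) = -6.93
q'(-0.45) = 13.69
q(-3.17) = -65.85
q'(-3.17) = 22.23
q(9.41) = -1379.79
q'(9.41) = -389.38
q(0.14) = -1.02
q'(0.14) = 5.98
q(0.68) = -0.11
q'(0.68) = -2.91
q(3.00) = -68.00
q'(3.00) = -61.00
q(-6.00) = -86.00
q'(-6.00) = -16.00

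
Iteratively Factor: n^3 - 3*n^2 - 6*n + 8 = (n - 4)*(n^2 + n - 2) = (n - 4)*(n - 1)*(n + 2)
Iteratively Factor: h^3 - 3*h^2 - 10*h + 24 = (h - 2)*(h^2 - h - 12) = (h - 2)*(h + 3)*(h - 4)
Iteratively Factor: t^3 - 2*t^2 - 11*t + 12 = (t - 1)*(t^2 - t - 12) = (t - 4)*(t - 1)*(t + 3)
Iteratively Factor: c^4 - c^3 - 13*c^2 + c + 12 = (c - 1)*(c^3 - 13*c - 12) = (c - 4)*(c - 1)*(c^2 + 4*c + 3) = (c - 4)*(c - 1)*(c + 1)*(c + 3)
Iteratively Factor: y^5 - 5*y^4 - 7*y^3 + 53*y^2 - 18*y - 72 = (y - 4)*(y^4 - y^3 - 11*y^2 + 9*y + 18) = (y - 4)*(y - 2)*(y^3 + y^2 - 9*y - 9) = (y - 4)*(y - 2)*(y + 1)*(y^2 - 9) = (y - 4)*(y - 2)*(y + 1)*(y + 3)*(y - 3)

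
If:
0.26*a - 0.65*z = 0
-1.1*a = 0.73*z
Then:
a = 0.00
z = 0.00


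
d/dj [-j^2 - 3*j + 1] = -2*j - 3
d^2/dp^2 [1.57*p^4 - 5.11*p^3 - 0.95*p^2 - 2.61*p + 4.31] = 18.84*p^2 - 30.66*p - 1.9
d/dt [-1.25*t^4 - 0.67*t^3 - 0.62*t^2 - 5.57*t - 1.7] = -5.0*t^3 - 2.01*t^2 - 1.24*t - 5.57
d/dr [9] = 0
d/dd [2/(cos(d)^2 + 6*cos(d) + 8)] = 4*(cos(d) + 3)*sin(d)/(cos(d)^2 + 6*cos(d) + 8)^2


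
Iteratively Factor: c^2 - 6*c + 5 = (c - 1)*(c - 5)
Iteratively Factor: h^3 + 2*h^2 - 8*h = (h - 2)*(h^2 + 4*h) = h*(h - 2)*(h + 4)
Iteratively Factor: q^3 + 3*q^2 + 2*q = (q + 2)*(q^2 + q) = (q + 1)*(q + 2)*(q)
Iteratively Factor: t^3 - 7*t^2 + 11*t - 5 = (t - 1)*(t^2 - 6*t + 5) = (t - 5)*(t - 1)*(t - 1)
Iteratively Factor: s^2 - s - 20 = (s + 4)*(s - 5)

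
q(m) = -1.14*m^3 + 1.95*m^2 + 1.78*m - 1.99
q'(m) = -3.42*m^2 + 3.9*m + 1.78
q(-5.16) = 197.37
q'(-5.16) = -109.40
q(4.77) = -72.86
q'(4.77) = -57.43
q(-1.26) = 1.14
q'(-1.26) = -8.56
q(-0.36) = -2.32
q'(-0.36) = -0.07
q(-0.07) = -2.10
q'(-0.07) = 1.49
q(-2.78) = 32.62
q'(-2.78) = -35.49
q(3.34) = -16.77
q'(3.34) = -23.35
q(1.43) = 1.21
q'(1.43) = 0.36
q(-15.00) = 4257.56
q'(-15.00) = -826.22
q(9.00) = -659.08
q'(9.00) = -240.14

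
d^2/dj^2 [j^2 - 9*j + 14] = 2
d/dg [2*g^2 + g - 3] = 4*g + 1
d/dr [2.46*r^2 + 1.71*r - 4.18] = 4.92*r + 1.71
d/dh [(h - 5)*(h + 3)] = 2*h - 2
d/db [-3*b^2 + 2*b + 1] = 2 - 6*b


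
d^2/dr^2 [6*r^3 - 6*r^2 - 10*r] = 36*r - 12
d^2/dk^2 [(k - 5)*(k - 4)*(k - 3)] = 6*k - 24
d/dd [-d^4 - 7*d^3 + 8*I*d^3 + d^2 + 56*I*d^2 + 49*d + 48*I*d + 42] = -4*d^3 + d^2*(-21 + 24*I) + d*(2 + 112*I) + 49 + 48*I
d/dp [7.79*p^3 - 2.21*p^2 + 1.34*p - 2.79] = 23.37*p^2 - 4.42*p + 1.34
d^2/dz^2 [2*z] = 0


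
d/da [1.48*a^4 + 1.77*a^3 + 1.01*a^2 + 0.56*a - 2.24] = 5.92*a^3 + 5.31*a^2 + 2.02*a + 0.56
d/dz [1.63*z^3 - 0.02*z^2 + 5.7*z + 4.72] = 4.89*z^2 - 0.04*z + 5.7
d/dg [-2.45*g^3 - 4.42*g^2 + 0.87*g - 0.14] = -7.35*g^2 - 8.84*g + 0.87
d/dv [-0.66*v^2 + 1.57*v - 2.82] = 1.57 - 1.32*v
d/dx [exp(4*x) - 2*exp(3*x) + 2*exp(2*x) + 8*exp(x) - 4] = (4*exp(3*x) - 6*exp(2*x) + 4*exp(x) + 8)*exp(x)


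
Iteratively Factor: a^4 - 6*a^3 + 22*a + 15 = (a + 1)*(a^3 - 7*a^2 + 7*a + 15) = (a + 1)^2*(a^2 - 8*a + 15) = (a - 5)*(a + 1)^2*(a - 3)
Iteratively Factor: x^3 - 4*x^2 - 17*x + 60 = (x + 4)*(x^2 - 8*x + 15) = (x - 5)*(x + 4)*(x - 3)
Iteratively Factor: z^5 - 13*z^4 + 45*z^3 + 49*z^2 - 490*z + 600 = (z - 4)*(z^4 - 9*z^3 + 9*z^2 + 85*z - 150) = (z - 5)*(z - 4)*(z^3 - 4*z^2 - 11*z + 30) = (z - 5)*(z - 4)*(z + 3)*(z^2 - 7*z + 10) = (z - 5)*(z - 4)*(z - 2)*(z + 3)*(z - 5)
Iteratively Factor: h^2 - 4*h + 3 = (h - 3)*(h - 1)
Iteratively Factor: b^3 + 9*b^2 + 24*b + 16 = (b + 4)*(b^2 + 5*b + 4) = (b + 1)*(b + 4)*(b + 4)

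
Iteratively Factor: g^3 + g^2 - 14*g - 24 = (g + 2)*(g^2 - g - 12) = (g - 4)*(g + 2)*(g + 3)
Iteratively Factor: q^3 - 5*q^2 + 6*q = (q - 2)*(q^2 - 3*q) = (q - 3)*(q - 2)*(q)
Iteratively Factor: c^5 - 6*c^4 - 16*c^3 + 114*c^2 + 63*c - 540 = (c + 3)*(c^4 - 9*c^3 + 11*c^2 + 81*c - 180) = (c + 3)^2*(c^3 - 12*c^2 + 47*c - 60) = (c - 4)*(c + 3)^2*(c^2 - 8*c + 15) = (c - 5)*(c - 4)*(c + 3)^2*(c - 3)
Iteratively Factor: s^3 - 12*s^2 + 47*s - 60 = (s - 5)*(s^2 - 7*s + 12) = (s - 5)*(s - 4)*(s - 3)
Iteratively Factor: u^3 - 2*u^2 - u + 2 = (u + 1)*(u^2 - 3*u + 2) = (u - 1)*(u + 1)*(u - 2)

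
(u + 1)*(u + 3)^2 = u^3 + 7*u^2 + 15*u + 9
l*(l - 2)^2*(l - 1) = l^4 - 5*l^3 + 8*l^2 - 4*l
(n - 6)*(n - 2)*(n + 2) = n^3 - 6*n^2 - 4*n + 24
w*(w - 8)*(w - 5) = w^3 - 13*w^2 + 40*w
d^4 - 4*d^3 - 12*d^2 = d^2*(d - 6)*(d + 2)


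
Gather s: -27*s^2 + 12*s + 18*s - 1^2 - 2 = -27*s^2 + 30*s - 3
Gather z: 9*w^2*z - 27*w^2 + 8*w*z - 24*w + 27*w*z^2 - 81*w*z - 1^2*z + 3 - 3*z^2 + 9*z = -27*w^2 - 24*w + z^2*(27*w - 3) + z*(9*w^2 - 73*w + 8) + 3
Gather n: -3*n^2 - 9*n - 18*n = -3*n^2 - 27*n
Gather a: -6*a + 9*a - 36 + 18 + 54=3*a + 36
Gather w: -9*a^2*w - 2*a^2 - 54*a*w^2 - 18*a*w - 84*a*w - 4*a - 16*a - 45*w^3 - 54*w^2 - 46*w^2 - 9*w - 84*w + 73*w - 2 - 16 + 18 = -2*a^2 - 20*a - 45*w^3 + w^2*(-54*a - 100) + w*(-9*a^2 - 102*a - 20)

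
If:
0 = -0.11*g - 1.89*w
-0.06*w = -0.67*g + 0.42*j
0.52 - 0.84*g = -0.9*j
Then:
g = -0.86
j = -1.38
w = 0.05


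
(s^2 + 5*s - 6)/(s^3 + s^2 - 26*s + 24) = 1/(s - 4)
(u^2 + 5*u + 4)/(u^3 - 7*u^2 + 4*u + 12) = (u + 4)/(u^2 - 8*u + 12)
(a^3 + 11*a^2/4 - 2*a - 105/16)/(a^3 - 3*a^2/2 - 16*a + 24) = (8*a^2 + 34*a + 35)/(8*(a^2 - 16))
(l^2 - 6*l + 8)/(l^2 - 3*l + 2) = (l - 4)/(l - 1)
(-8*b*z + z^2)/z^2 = (-8*b + z)/z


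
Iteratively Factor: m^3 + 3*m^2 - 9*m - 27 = (m + 3)*(m^2 - 9) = (m - 3)*(m + 3)*(m + 3)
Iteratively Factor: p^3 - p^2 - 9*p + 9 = (p - 1)*(p^2 - 9) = (p - 1)*(p + 3)*(p - 3)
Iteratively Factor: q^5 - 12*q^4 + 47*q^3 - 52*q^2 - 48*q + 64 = (q - 4)*(q^4 - 8*q^3 + 15*q^2 + 8*q - 16) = (q - 4)^2*(q^3 - 4*q^2 - q + 4) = (q - 4)^3*(q^2 - 1) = (q - 4)^3*(q - 1)*(q + 1)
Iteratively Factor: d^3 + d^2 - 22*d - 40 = (d + 4)*(d^2 - 3*d - 10) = (d + 2)*(d + 4)*(d - 5)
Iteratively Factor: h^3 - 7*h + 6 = (h + 3)*(h^2 - 3*h + 2) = (h - 1)*(h + 3)*(h - 2)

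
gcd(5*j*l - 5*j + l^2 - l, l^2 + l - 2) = l - 1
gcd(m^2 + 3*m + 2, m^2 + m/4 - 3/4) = m + 1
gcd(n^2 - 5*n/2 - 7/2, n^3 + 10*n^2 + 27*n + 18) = n + 1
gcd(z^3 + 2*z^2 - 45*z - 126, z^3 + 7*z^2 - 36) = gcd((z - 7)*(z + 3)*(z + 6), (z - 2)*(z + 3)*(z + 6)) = z^2 + 9*z + 18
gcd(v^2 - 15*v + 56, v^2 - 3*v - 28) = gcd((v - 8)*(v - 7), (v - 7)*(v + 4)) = v - 7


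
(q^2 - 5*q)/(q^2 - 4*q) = (q - 5)/(q - 4)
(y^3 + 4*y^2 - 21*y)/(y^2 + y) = (y^2 + 4*y - 21)/(y + 1)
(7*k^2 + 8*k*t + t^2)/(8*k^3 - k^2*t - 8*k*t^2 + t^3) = (7*k + t)/(8*k^2 - 9*k*t + t^2)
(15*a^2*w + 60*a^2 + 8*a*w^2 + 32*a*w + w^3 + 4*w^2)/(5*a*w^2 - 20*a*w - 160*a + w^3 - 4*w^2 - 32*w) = (3*a + w)/(w - 8)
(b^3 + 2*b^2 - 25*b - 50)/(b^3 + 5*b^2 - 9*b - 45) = (b^2 - 3*b - 10)/(b^2 - 9)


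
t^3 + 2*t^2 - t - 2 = (t - 1)*(t + 1)*(t + 2)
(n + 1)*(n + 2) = n^2 + 3*n + 2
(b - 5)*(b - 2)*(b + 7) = b^3 - 39*b + 70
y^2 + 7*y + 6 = (y + 1)*(y + 6)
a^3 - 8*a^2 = a^2*(a - 8)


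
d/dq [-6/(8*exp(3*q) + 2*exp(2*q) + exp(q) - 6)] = (144*exp(2*q) + 24*exp(q) + 6)*exp(q)/(8*exp(3*q) + 2*exp(2*q) + exp(q) - 6)^2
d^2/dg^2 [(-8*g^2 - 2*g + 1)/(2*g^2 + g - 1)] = 2*(8*g^3 - 36*g^2 - 6*g - 7)/(8*g^6 + 12*g^5 - 6*g^4 - 11*g^3 + 3*g^2 + 3*g - 1)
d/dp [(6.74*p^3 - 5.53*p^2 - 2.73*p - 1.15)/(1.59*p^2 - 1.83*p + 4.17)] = (10.7166*p^4 - 24.6684*p^3 + 98.778*p^2 - 42.4632*p - 13.4886)/(2.5281*p^4 - 5.8194*p^3 + 16.6095*p^2 - 15.2622*p + 17.3889)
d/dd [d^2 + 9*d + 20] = 2*d + 9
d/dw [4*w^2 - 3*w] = 8*w - 3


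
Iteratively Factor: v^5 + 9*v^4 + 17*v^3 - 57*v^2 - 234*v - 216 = (v + 3)*(v^4 + 6*v^3 - v^2 - 54*v - 72) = (v + 2)*(v + 3)*(v^3 + 4*v^2 - 9*v - 36) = (v + 2)*(v + 3)^2*(v^2 + v - 12) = (v + 2)*(v + 3)^2*(v + 4)*(v - 3)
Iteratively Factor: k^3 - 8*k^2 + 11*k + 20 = (k + 1)*(k^2 - 9*k + 20) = (k - 4)*(k + 1)*(k - 5)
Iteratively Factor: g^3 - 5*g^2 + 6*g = (g - 2)*(g^2 - 3*g) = (g - 3)*(g - 2)*(g)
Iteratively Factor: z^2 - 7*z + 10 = (z - 2)*(z - 5)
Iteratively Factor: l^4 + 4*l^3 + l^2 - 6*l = (l)*(l^3 + 4*l^2 + l - 6) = l*(l - 1)*(l^2 + 5*l + 6) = l*(l - 1)*(l + 2)*(l + 3)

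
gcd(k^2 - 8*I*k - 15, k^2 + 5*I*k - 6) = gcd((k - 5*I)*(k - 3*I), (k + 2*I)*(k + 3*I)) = 1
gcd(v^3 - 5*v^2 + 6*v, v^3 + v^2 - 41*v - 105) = 1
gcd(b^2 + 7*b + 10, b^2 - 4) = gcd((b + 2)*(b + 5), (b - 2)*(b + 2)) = b + 2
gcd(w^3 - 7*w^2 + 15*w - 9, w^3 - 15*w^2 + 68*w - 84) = 1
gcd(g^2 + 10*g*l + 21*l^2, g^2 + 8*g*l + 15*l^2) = g + 3*l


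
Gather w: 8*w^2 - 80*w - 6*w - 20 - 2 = 8*w^2 - 86*w - 22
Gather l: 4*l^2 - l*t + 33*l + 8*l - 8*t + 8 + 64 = 4*l^2 + l*(41 - t) - 8*t + 72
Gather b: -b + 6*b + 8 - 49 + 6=5*b - 35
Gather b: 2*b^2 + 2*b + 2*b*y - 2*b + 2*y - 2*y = 2*b^2 + 2*b*y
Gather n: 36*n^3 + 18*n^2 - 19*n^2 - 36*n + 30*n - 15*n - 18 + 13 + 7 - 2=36*n^3 - n^2 - 21*n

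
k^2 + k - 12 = (k - 3)*(k + 4)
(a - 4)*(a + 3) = a^2 - a - 12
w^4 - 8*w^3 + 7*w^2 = w^2*(w - 7)*(w - 1)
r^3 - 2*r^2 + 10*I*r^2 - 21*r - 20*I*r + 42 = (r - 2)*(r + 3*I)*(r + 7*I)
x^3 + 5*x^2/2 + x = x*(x + 1/2)*(x + 2)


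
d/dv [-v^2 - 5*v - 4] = -2*v - 5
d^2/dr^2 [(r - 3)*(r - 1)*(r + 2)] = 6*r - 4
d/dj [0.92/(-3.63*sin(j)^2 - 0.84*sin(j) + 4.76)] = (6.6792*sin(j) + 0.7728)*cos(j)/(3.63*sin(j)^2 + 0.84*sin(j) - 4.76)^2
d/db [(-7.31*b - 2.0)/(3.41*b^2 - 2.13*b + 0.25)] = (24.9271*b^2 + 13.64*b - 6.0875)/(11.6281*b^4 - 14.5266*b^3 + 6.2419*b^2 - 1.065*b + 0.0625)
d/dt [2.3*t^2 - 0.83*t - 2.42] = 4.6*t - 0.83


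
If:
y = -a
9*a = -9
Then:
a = -1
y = 1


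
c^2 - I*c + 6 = (c - 3*I)*(c + 2*I)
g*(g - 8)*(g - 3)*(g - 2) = g^4 - 13*g^3 + 46*g^2 - 48*g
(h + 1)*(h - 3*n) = h^2 - 3*h*n + h - 3*n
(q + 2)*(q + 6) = q^2 + 8*q + 12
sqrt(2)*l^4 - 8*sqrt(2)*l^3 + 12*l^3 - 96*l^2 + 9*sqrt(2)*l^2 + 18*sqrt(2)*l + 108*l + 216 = (l - 6)*(l - 3)*(l + 6*sqrt(2))*(sqrt(2)*l + sqrt(2))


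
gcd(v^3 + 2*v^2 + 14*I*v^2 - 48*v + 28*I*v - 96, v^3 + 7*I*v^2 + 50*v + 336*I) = v^2 + 14*I*v - 48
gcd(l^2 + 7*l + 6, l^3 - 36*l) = l + 6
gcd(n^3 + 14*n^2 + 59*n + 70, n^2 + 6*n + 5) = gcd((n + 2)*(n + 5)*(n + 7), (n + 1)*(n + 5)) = n + 5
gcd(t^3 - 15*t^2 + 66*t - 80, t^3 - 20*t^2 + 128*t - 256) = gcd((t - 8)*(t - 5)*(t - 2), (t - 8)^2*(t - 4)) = t - 8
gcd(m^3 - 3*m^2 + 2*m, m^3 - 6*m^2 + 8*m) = m^2 - 2*m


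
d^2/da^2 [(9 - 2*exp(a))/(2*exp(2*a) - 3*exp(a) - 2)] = (-8*exp(4*a) + 132*exp(3*a) - 210*exp(2*a) + 237*exp(a) - 62)*exp(a)/(8*exp(6*a) - 36*exp(5*a) + 30*exp(4*a) + 45*exp(3*a) - 30*exp(2*a) - 36*exp(a) - 8)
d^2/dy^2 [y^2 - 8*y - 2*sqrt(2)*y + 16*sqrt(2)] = 2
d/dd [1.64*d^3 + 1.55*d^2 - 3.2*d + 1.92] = 4.92*d^2 + 3.1*d - 3.2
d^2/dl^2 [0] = 0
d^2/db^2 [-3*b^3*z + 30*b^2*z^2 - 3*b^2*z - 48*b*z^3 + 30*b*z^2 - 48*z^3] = 6*z*(-3*b + 10*z - 1)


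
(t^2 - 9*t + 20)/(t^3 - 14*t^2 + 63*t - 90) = (t - 4)/(t^2 - 9*t + 18)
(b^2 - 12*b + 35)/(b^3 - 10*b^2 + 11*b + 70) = 1/(b + 2)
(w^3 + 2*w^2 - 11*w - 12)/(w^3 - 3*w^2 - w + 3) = (w + 4)/(w - 1)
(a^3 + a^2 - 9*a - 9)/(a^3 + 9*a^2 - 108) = (a^2 + 4*a + 3)/(a^2 + 12*a + 36)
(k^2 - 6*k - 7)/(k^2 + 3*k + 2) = (k - 7)/(k + 2)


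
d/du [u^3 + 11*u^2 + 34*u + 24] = 3*u^2 + 22*u + 34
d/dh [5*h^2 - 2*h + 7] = 10*h - 2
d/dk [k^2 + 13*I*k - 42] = 2*k + 13*I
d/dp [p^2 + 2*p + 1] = 2*p + 2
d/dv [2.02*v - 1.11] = 2.02000000000000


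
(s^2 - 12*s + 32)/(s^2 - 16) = (s - 8)/(s + 4)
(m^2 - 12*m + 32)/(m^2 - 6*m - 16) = (m - 4)/(m + 2)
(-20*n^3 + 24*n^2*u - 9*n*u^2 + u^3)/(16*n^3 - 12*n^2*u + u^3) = (-5*n + u)/(4*n + u)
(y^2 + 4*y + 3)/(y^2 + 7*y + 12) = (y + 1)/(y + 4)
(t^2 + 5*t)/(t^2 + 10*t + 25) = t/(t + 5)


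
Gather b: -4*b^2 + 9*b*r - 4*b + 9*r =-4*b^2 + b*(9*r - 4) + 9*r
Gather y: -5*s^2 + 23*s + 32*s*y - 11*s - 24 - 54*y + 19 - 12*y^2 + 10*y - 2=-5*s^2 + 12*s - 12*y^2 + y*(32*s - 44) - 7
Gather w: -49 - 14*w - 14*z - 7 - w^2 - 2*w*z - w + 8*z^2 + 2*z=-w^2 + w*(-2*z - 15) + 8*z^2 - 12*z - 56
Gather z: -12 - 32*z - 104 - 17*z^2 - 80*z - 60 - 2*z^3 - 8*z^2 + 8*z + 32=-2*z^3 - 25*z^2 - 104*z - 144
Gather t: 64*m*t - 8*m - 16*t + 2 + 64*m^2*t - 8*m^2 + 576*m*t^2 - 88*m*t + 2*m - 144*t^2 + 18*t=-8*m^2 - 6*m + t^2*(576*m - 144) + t*(64*m^2 - 24*m + 2) + 2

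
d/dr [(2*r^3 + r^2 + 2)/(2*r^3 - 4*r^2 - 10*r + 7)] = 10*(-r^4 - 4*r^3 + 2*r^2 + 3*r + 2)/(4*r^6 - 16*r^5 - 24*r^4 + 108*r^3 + 44*r^2 - 140*r + 49)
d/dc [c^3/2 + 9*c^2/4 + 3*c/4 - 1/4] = 3*c^2/2 + 9*c/2 + 3/4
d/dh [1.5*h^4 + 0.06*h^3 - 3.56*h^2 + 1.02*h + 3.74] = 6.0*h^3 + 0.18*h^2 - 7.12*h + 1.02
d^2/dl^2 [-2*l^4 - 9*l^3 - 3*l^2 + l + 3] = -24*l^2 - 54*l - 6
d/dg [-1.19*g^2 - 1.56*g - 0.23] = -2.38*g - 1.56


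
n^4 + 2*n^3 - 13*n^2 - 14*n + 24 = (n - 3)*(n - 1)*(n + 2)*(n + 4)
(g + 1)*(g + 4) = g^2 + 5*g + 4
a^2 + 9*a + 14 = (a + 2)*(a + 7)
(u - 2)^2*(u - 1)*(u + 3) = u^4 - 2*u^3 - 7*u^2 + 20*u - 12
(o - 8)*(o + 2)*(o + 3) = o^3 - 3*o^2 - 34*o - 48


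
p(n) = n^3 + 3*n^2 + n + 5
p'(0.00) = 1.00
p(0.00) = 5.00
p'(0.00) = 1.00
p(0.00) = 5.00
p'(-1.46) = -1.37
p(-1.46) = 6.82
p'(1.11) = 11.36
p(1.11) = 11.17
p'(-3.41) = 15.42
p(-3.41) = -3.18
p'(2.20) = 28.72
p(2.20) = 32.37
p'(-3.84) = 22.20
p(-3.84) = -11.23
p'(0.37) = 3.63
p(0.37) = 5.83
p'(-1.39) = -1.54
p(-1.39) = 6.72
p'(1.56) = 17.66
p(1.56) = 17.66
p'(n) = 3*n^2 + 6*n + 1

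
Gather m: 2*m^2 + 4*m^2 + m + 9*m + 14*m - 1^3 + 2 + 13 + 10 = 6*m^2 + 24*m + 24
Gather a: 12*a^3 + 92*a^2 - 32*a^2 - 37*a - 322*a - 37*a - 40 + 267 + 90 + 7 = 12*a^3 + 60*a^2 - 396*a + 324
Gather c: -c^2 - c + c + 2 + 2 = 4 - c^2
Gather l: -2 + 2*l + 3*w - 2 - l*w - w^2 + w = l*(2 - w) - w^2 + 4*w - 4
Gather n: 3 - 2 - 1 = 0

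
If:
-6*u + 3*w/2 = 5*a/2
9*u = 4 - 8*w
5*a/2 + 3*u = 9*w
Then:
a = -264/145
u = 20/29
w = -8/29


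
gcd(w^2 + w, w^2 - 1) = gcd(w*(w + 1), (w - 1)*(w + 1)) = w + 1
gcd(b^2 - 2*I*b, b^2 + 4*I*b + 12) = b - 2*I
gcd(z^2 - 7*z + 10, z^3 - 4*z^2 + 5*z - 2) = z - 2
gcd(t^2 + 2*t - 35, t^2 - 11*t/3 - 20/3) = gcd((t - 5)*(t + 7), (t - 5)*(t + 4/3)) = t - 5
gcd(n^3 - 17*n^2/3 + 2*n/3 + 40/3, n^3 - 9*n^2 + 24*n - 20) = n^2 - 7*n + 10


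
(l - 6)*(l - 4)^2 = l^3 - 14*l^2 + 64*l - 96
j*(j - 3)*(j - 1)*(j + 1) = j^4 - 3*j^3 - j^2 + 3*j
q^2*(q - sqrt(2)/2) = q^3 - sqrt(2)*q^2/2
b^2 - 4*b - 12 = (b - 6)*(b + 2)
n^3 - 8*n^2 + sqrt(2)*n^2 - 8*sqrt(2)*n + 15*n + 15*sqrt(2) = (n - 5)*(n - 3)*(n + sqrt(2))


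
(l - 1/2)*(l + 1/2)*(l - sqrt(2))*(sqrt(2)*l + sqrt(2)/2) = sqrt(2)*l^4 - 2*l^3 + sqrt(2)*l^3/2 - l^2 - sqrt(2)*l^2/4 - sqrt(2)*l/8 + l/2 + 1/4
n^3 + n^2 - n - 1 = (n - 1)*(n + 1)^2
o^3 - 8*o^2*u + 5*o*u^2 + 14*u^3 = (o - 7*u)*(o - 2*u)*(o + u)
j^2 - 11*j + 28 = (j - 7)*(j - 4)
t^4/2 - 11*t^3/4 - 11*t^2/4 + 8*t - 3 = (t/2 + 1)*(t - 6)*(t - 1)*(t - 1/2)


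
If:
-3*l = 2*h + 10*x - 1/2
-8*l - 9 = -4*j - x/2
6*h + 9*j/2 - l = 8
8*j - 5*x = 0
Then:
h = 8581/7920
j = 19/198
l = -1409/1320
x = 76/495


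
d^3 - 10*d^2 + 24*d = d*(d - 6)*(d - 4)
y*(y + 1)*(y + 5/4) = y^3 + 9*y^2/4 + 5*y/4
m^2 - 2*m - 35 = (m - 7)*(m + 5)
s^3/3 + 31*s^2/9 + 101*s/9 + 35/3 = (s/3 + 1)*(s + 7/3)*(s + 5)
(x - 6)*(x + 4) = x^2 - 2*x - 24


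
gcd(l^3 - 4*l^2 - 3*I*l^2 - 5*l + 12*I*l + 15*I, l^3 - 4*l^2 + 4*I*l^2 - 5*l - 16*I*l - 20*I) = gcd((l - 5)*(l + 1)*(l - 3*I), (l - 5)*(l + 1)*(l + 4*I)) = l^2 - 4*l - 5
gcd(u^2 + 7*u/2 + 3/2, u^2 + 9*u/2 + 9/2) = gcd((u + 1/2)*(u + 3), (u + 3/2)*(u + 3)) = u + 3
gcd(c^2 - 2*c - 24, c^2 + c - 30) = 1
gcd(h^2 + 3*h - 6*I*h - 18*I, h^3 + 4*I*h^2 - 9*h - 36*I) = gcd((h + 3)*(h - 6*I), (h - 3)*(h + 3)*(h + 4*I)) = h + 3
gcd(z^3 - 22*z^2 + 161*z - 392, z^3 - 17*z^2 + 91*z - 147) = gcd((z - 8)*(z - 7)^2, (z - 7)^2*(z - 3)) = z^2 - 14*z + 49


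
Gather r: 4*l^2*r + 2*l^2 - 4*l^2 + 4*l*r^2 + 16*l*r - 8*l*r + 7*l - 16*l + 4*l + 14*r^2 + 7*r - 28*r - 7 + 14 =-2*l^2 - 5*l + r^2*(4*l + 14) + r*(4*l^2 + 8*l - 21) + 7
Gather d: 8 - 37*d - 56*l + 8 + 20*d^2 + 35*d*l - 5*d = 20*d^2 + d*(35*l - 42) - 56*l + 16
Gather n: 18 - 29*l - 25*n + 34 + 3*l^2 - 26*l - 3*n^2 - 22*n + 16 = 3*l^2 - 55*l - 3*n^2 - 47*n + 68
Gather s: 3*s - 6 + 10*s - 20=13*s - 26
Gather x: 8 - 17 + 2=-7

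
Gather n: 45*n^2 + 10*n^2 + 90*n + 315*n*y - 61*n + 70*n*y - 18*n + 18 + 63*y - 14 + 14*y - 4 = 55*n^2 + n*(385*y + 11) + 77*y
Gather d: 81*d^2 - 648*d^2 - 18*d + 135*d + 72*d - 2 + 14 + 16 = -567*d^2 + 189*d + 28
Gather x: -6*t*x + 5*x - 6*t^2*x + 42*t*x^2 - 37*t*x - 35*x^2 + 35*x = x^2*(42*t - 35) + x*(-6*t^2 - 43*t + 40)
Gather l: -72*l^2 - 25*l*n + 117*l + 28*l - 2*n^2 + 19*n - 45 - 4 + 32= -72*l^2 + l*(145 - 25*n) - 2*n^2 + 19*n - 17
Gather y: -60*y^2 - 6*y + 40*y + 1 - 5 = -60*y^2 + 34*y - 4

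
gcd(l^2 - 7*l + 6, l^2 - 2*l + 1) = l - 1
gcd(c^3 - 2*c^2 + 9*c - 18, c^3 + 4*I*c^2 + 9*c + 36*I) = c^2 + 9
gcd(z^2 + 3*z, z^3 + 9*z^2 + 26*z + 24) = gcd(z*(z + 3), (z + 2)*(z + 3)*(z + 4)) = z + 3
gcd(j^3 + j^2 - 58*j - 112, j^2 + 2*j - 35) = j + 7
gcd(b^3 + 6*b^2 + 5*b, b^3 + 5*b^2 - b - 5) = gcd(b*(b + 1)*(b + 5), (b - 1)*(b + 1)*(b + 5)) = b^2 + 6*b + 5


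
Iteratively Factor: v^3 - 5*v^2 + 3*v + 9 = (v - 3)*(v^2 - 2*v - 3) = (v - 3)*(v + 1)*(v - 3)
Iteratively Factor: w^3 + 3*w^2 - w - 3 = (w + 1)*(w^2 + 2*w - 3) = (w + 1)*(w + 3)*(w - 1)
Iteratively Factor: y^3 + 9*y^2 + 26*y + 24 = (y + 2)*(y^2 + 7*y + 12) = (y + 2)*(y + 4)*(y + 3)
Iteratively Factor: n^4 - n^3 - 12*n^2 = (n)*(n^3 - n^2 - 12*n) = n^2*(n^2 - n - 12) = n^2*(n - 4)*(n + 3)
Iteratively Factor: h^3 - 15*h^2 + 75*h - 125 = (h - 5)*(h^2 - 10*h + 25) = (h - 5)^2*(h - 5)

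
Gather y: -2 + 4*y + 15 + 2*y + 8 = 6*y + 21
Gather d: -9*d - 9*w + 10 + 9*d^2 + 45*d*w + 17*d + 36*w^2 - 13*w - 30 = 9*d^2 + d*(45*w + 8) + 36*w^2 - 22*w - 20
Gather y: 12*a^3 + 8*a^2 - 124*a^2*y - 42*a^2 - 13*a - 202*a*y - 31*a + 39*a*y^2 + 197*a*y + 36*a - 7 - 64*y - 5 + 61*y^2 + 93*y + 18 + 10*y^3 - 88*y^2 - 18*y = 12*a^3 - 34*a^2 - 8*a + 10*y^3 + y^2*(39*a - 27) + y*(-124*a^2 - 5*a + 11) + 6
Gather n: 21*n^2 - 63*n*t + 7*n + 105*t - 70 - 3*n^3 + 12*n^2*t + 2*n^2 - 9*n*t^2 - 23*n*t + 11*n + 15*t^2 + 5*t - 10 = -3*n^3 + n^2*(12*t + 23) + n*(-9*t^2 - 86*t + 18) + 15*t^2 + 110*t - 80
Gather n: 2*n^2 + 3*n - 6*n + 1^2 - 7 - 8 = 2*n^2 - 3*n - 14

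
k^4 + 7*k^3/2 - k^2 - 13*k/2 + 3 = (k - 1)*(k - 1/2)*(k + 2)*(k + 3)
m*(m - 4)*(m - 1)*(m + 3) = m^4 - 2*m^3 - 11*m^2 + 12*m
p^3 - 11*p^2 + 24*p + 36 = (p - 6)^2*(p + 1)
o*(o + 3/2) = o^2 + 3*o/2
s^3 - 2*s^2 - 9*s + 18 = (s - 3)*(s - 2)*(s + 3)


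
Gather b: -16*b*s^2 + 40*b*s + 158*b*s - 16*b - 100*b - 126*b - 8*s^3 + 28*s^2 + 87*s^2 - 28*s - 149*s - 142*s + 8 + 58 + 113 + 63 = b*(-16*s^2 + 198*s - 242) - 8*s^3 + 115*s^2 - 319*s + 242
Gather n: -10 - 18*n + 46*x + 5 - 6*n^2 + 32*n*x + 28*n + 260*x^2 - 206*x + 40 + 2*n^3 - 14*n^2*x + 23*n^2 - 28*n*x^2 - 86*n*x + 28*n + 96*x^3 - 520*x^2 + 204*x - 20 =2*n^3 + n^2*(17 - 14*x) + n*(-28*x^2 - 54*x + 38) + 96*x^3 - 260*x^2 + 44*x + 15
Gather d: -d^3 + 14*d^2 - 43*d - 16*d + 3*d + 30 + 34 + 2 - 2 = -d^3 + 14*d^2 - 56*d + 64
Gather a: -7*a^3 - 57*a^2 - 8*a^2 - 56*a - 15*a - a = -7*a^3 - 65*a^2 - 72*a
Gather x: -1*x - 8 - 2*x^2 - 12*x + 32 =-2*x^2 - 13*x + 24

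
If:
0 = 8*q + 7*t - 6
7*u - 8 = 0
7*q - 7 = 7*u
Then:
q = 15/7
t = -78/49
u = 8/7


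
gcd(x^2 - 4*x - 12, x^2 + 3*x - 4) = 1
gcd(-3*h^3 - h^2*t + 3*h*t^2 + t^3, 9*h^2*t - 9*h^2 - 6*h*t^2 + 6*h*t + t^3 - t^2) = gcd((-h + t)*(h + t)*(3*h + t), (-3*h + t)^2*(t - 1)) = 1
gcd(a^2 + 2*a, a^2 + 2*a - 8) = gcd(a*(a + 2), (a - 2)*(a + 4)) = 1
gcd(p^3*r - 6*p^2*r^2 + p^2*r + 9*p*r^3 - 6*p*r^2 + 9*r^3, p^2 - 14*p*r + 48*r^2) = 1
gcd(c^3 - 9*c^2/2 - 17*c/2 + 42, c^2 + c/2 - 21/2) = 1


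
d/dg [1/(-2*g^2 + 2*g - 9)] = 2*(2*g - 1)/(2*g^2 - 2*g + 9)^2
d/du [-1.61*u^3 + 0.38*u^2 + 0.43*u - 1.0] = -4.83*u^2 + 0.76*u + 0.43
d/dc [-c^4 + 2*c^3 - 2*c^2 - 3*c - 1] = -4*c^3 + 6*c^2 - 4*c - 3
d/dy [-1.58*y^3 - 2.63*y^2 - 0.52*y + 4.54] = -4.74*y^2 - 5.26*y - 0.52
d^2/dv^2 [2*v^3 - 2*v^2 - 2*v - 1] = 12*v - 4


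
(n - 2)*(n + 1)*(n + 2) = n^3 + n^2 - 4*n - 4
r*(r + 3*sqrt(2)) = r^2 + 3*sqrt(2)*r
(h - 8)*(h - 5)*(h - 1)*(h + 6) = h^4 - 8*h^3 - 31*h^2 + 278*h - 240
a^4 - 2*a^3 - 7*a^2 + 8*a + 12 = (a - 3)*(a - 2)*(a + 1)*(a + 2)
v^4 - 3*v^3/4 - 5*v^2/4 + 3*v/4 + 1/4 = (v - 1)^2*(v + 1/4)*(v + 1)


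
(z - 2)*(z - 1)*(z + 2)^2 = z^4 + z^3 - 6*z^2 - 4*z + 8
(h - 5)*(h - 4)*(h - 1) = h^3 - 10*h^2 + 29*h - 20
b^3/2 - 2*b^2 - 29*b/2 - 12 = (b/2 + 1/2)*(b - 8)*(b + 3)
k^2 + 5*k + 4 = (k + 1)*(k + 4)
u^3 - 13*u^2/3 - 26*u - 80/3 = (u - 8)*(u + 5/3)*(u + 2)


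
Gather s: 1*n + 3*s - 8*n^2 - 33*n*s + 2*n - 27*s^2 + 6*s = -8*n^2 + 3*n - 27*s^2 + s*(9 - 33*n)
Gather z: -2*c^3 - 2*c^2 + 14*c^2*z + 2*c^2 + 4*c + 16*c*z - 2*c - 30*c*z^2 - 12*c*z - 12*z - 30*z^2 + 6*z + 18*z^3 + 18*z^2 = -2*c^3 + 2*c + 18*z^3 + z^2*(-30*c - 12) + z*(14*c^2 + 4*c - 6)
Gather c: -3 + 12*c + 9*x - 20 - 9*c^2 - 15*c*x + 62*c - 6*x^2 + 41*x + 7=-9*c^2 + c*(74 - 15*x) - 6*x^2 + 50*x - 16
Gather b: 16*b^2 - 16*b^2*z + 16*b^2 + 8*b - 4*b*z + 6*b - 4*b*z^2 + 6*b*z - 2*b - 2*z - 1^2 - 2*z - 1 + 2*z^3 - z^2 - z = b^2*(32 - 16*z) + b*(-4*z^2 + 2*z + 12) + 2*z^3 - z^2 - 5*z - 2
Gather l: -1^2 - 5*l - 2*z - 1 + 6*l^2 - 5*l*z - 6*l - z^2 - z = 6*l^2 + l*(-5*z - 11) - z^2 - 3*z - 2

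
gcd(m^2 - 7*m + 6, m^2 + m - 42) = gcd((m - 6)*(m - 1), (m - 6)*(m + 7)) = m - 6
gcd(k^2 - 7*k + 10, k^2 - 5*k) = k - 5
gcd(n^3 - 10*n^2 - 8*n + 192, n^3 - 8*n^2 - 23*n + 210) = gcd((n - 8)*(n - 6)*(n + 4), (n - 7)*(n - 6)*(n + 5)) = n - 6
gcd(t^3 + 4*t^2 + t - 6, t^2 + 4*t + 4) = t + 2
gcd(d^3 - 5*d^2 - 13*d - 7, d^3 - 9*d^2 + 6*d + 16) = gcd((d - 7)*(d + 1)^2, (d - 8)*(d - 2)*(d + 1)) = d + 1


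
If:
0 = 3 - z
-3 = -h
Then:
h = 3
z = 3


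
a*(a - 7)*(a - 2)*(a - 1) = a^4 - 10*a^3 + 23*a^2 - 14*a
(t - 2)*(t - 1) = t^2 - 3*t + 2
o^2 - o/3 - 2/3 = (o - 1)*(o + 2/3)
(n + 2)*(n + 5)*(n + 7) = n^3 + 14*n^2 + 59*n + 70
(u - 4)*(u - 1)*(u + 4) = u^3 - u^2 - 16*u + 16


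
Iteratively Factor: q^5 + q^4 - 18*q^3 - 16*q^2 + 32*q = (q - 4)*(q^4 + 5*q^3 + 2*q^2 - 8*q) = (q - 4)*(q + 4)*(q^3 + q^2 - 2*q) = q*(q - 4)*(q + 4)*(q^2 + q - 2) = q*(q - 4)*(q + 2)*(q + 4)*(q - 1)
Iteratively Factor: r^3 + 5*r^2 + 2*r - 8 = (r + 4)*(r^2 + r - 2) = (r - 1)*(r + 4)*(r + 2)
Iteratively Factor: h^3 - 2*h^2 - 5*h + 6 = (h + 2)*(h^2 - 4*h + 3) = (h - 3)*(h + 2)*(h - 1)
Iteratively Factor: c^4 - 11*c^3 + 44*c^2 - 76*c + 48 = (c - 2)*(c^3 - 9*c^2 + 26*c - 24) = (c - 4)*(c - 2)*(c^2 - 5*c + 6) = (c - 4)*(c - 3)*(c - 2)*(c - 2)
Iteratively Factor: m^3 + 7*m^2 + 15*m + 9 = (m + 3)*(m^2 + 4*m + 3) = (m + 1)*(m + 3)*(m + 3)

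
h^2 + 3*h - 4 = (h - 1)*(h + 4)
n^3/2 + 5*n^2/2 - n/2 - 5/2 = (n/2 + 1/2)*(n - 1)*(n + 5)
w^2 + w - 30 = (w - 5)*(w + 6)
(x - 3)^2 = x^2 - 6*x + 9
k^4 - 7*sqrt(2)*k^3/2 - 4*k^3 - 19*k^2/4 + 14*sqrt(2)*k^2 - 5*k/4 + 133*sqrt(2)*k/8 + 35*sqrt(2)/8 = (k - 5)*(k + 1/2)^2*(k - 7*sqrt(2)/2)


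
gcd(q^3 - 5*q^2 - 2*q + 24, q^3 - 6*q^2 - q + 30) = q^2 - q - 6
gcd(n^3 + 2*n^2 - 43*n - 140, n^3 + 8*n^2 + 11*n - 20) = n^2 + 9*n + 20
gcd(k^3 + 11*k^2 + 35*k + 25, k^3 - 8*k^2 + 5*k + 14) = k + 1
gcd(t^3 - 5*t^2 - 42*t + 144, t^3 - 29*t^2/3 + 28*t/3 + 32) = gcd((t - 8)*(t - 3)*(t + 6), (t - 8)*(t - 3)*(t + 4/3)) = t^2 - 11*t + 24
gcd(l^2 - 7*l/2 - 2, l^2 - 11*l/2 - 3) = l + 1/2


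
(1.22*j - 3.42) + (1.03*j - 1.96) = 2.25*j - 5.38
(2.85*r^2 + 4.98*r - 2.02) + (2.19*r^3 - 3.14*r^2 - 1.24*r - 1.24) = 2.19*r^3 - 0.29*r^2 + 3.74*r - 3.26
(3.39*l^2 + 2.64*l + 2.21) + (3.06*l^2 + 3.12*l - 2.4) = 6.45*l^2 + 5.76*l - 0.19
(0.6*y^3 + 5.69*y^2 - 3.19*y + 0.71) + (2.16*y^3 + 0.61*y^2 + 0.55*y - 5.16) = 2.76*y^3 + 6.3*y^2 - 2.64*y - 4.45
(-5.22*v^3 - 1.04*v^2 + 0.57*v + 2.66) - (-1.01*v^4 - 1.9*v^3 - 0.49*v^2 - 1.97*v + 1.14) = 1.01*v^4 - 3.32*v^3 - 0.55*v^2 + 2.54*v + 1.52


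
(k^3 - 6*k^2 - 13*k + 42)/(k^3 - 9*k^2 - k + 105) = (k - 2)/(k - 5)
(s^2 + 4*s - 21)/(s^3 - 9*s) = (s + 7)/(s*(s + 3))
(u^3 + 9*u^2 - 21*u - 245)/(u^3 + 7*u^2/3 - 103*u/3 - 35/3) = 3*(u + 7)/(3*u + 1)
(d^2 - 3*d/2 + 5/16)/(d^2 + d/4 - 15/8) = (4*d - 1)/(2*(2*d + 3))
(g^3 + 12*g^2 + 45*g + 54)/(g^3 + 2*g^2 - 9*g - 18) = (g^2 + 9*g + 18)/(g^2 - g - 6)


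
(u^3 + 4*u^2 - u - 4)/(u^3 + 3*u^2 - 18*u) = (u^3 + 4*u^2 - u - 4)/(u*(u^2 + 3*u - 18))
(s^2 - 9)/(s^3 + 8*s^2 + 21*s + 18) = (s - 3)/(s^2 + 5*s + 6)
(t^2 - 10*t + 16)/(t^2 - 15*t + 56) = (t - 2)/(t - 7)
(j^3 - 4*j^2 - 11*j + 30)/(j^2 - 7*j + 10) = j + 3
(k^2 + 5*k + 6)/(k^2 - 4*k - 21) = (k + 2)/(k - 7)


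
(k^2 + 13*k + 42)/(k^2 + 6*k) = (k + 7)/k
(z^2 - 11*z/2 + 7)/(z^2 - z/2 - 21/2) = (z - 2)/(z + 3)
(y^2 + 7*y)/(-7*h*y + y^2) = (y + 7)/(-7*h + y)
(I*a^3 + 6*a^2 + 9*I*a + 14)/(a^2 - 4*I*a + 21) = (I*a^2 - a + 2*I)/(a + 3*I)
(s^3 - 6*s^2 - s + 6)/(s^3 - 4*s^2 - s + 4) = (s - 6)/(s - 4)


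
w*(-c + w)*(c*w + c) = -c^2*w^2 - c^2*w + c*w^3 + c*w^2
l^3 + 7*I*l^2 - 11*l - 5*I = (l + I)^2*(l + 5*I)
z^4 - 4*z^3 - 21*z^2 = z^2*(z - 7)*(z + 3)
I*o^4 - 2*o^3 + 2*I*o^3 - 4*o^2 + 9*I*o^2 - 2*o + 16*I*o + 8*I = (o + 1)*(o - 2*I)*(o + 4*I)*(I*o + I)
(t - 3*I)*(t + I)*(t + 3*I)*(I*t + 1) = I*t^4 + 10*I*t^2 + 9*I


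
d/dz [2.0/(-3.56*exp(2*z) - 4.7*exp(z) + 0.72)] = (14.24*exp(z) + 9.4)*exp(z)/(3.56*exp(2*z) + 4.7*exp(z) - 0.72)^2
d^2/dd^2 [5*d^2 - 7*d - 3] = 10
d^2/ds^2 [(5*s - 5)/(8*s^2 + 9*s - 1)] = 10*((s - 1)*(16*s + 9)^2 - (24*s + 1)*(8*s^2 + 9*s - 1))/(8*s^2 + 9*s - 1)^3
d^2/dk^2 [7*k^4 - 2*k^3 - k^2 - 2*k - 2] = 84*k^2 - 12*k - 2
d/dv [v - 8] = 1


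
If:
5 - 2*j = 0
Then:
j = 5/2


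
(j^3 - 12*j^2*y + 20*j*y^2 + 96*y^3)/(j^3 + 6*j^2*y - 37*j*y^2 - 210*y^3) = (j^2 - 6*j*y - 16*y^2)/(j^2 + 12*j*y + 35*y^2)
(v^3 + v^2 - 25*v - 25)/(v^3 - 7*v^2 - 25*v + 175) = (v + 1)/(v - 7)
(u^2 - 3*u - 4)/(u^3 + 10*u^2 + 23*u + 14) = (u - 4)/(u^2 + 9*u + 14)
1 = 1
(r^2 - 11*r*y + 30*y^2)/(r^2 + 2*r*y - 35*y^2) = (r - 6*y)/(r + 7*y)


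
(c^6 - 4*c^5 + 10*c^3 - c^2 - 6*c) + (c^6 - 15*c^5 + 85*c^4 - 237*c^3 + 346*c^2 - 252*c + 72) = 2*c^6 - 19*c^5 + 85*c^4 - 227*c^3 + 345*c^2 - 258*c + 72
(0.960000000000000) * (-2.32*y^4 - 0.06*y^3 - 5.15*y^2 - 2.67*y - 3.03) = -2.2272*y^4 - 0.0576*y^3 - 4.944*y^2 - 2.5632*y - 2.9088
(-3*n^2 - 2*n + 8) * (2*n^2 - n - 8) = -6*n^4 - n^3 + 42*n^2 + 8*n - 64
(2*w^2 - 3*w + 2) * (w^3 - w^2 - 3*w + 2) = 2*w^5 - 5*w^4 - w^3 + 11*w^2 - 12*w + 4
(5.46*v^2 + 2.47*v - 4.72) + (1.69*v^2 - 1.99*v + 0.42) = 7.15*v^2 + 0.48*v - 4.3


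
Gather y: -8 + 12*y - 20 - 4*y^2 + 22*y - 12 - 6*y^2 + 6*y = -10*y^2 + 40*y - 40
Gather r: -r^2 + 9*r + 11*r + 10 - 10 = -r^2 + 20*r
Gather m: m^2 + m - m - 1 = m^2 - 1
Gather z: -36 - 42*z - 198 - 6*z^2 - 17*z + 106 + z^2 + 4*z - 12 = -5*z^2 - 55*z - 140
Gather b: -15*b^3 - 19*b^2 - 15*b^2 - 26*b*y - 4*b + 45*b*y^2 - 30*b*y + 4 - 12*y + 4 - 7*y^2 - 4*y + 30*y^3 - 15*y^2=-15*b^3 - 34*b^2 + b*(45*y^2 - 56*y - 4) + 30*y^3 - 22*y^2 - 16*y + 8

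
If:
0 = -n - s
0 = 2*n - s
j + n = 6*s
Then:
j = 0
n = 0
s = 0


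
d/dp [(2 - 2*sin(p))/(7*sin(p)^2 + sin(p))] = 2*(7*cos(p) - 14/tan(p) - cos(p)/sin(p)^2)/(7*sin(p) + 1)^2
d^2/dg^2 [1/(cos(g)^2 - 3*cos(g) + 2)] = (-4*sin(g)^4 + 3*sin(g)^2 - 69*cos(g)/4 + 9*cos(3*g)/4 + 15)/((cos(g) - 2)^3*(cos(g) - 1)^3)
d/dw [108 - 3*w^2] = -6*w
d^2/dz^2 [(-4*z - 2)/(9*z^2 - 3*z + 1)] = 12*(-3*(2*z + 1)*(6*z - 1)^2 + (18*z + 1)*(9*z^2 - 3*z + 1))/(9*z^2 - 3*z + 1)^3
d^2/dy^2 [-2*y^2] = -4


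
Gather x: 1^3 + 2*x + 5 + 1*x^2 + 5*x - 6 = x^2 + 7*x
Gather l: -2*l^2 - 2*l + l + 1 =-2*l^2 - l + 1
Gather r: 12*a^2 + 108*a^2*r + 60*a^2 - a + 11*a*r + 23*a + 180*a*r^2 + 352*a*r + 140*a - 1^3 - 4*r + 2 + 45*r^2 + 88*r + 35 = 72*a^2 + 162*a + r^2*(180*a + 45) + r*(108*a^2 + 363*a + 84) + 36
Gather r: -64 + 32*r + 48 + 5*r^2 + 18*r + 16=5*r^2 + 50*r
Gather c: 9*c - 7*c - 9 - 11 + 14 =2*c - 6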